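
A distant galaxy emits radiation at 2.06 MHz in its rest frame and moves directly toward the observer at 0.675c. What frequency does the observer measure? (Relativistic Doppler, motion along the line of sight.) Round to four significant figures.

Relativistic Doppler (source moving toward): f_obs = f_src · √((1+β)/(1−β)).
With β = 0.675: factor = √(1.675/0.325) = 2.2702.
f_obs = 2.06 × 2.2702 = 4.677 MHz.

4.677 MHz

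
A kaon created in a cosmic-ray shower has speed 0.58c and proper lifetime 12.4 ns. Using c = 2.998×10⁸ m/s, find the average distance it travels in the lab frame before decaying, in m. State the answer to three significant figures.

2.65 m

With β = 0.58, γ = 1/√(1 − 0.58²) = 1/√0.6636 = 1.2276.
Lab-frame lifetime: Δt = γτ = 1.2276 × 12.4 ns = 15.222 ns.
Distance: d = vΔt = 0.58 × 2.998×10⁸ m/s × 1.5222×10^-8 s = 2.65 m.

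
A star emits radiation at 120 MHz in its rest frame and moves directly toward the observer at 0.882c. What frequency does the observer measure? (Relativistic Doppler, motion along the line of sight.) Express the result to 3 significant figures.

479 MHz

Relativistic Doppler (source moving toward): f_obs = f_src · √((1+β)/(1−β)).
With β = 0.882: factor = √(1.882/0.118) = 3.9936.
f_obs = 120 × 3.9936 = 479 MHz.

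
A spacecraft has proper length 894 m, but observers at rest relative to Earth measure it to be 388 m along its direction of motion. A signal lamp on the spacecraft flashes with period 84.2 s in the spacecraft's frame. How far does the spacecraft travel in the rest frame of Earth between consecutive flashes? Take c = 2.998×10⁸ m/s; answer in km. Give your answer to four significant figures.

γ = L₀/L = 894/388 = 2.30412.
β = √(1 − 1/γ²) = 0.90091. Lab-frame period = γτ = 2.30412×84.2 s = 194.01 s. Distance = βc × γτ = 0.90091 × 2.998×10⁸ m/s × 194.01 s = 5.2401×10^10 m = 5.240×10^7 km.

5.240×10^7 km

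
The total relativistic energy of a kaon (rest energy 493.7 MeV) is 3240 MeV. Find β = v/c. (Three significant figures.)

0.988

γ = E/(mc²) = 3240/493.7 = 6.5627.
β = √(1 − 1/γ²) = √(1 − 0.0232185) = √0.9767815 = 0.988.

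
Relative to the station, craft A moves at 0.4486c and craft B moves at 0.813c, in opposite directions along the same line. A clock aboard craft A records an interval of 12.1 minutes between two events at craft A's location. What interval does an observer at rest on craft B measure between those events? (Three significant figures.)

The velocity of craft A relative to craft B is (0.4486 + 0.813)c / (1 + 0.4486×0.813) = 0.92444c; relative speed 0.92444c.
γ for this relative speed: γ = 1/√(1 − 0.854589) = 2.6224.
The clock on craft A records proper time, so craft B measures Δt = γΔτ = 2.6224 × 12.1 = 31.7 minutes.

31.7 minutes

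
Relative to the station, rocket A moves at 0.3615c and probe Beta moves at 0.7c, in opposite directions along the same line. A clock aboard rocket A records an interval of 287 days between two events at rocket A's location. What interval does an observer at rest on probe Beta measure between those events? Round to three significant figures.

540 days

Speed of rocket A in probe Beta's frame: u = (v_A + v_B)/(1 + v_A v_B/c²) = (0.3615 + 0.7)/(1 + 0.3615×0.7) = 1.0615/1.25305 = 0.84713; |u| = 0.84713c.
At |u| = 0.84713c, γ = (1 − 0.717629)^(−1/2) = 1.8819.
Rocket A's interval is proper; time dilation gives Δt_B = γΔτ = 1.8819 × 287 days = 540 days.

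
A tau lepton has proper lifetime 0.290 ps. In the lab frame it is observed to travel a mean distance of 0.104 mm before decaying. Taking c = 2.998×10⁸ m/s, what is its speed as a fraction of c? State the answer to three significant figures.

0.767c

Let x = d/(cτ) = 1.040×10^-4 m / (2.998×10⁸ m/s × 2.900×10^-13 s) = 1.1962. Since d = βγcτ, x = βγ = β/√(1−β²).
Solving: β² = x²/(1+x²) = 1.43089/2.43089 = 0.588628, so β = 0.767.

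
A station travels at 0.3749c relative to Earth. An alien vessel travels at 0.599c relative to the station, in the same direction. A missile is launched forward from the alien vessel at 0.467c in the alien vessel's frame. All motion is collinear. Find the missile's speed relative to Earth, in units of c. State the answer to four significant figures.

0.9204c

Compose velocities in two stages. Stage 1 (into S'): u₁ = (0.467+0.599)/(1+0.467×0.599) = 0.83299.
Stage 2 (into S): u = (0.83299+0.3749)/(1+0.83299×0.3749) = 0.92045, so the speed is 0.9204c.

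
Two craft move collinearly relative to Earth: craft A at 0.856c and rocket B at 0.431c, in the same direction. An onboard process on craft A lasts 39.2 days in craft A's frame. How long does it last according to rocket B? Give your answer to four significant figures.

53.03 days

The velocity of craft A relative to rocket B is (0.856 − 0.431)c / (1 − 0.856×0.431) = 0.67347c; relative speed 0.67347c.
γ for this relative speed: γ = 1/√(1 − 0.453562) = 1.3528.
The clock on craft A records proper time, so rocket B measures Δt = γΔτ = 1.3528 × 39.2 = 53.03 days.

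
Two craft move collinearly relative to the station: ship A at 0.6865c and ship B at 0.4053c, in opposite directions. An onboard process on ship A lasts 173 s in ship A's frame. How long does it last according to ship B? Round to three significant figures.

Speed of ship A in ship B's frame: u = (v_A + v_B)/(1 + v_A v_B/c²) = (0.6865 + 0.4053)/(1 + 0.6865×0.4053) = 1.0918/1.27823845 = 0.85414; |u| = 0.85414c.
At |u| = 0.85414c, γ = (1 − 0.729555)^(−1/2) = 1.9229.
The clock on ship A records proper time, so ship B measures Δt = γΔτ = 1.9229 × 173 = 333 s.

333 s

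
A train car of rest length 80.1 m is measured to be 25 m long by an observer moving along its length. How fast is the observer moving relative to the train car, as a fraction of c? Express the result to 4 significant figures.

0.9500c

Length contraction gives γ = L₀/L = 80.1/25 = 3.204.
β = √(1 − 1/γ²) = √0.902587 = 0.9500.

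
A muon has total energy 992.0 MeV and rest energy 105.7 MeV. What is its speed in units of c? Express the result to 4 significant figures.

0.9943c

γ = E/(mc²) = 992.0/105.7 = 9.3851.
β = √(1 − 1/γ²) = √(1 − 0.0113533) = √0.9886467 = 0.9943.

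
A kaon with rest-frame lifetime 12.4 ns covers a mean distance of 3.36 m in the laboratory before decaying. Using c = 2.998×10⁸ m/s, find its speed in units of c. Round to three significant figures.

0.671c

Let x = d/(cτ) = 3.360 m / (2.998×10⁸ m/s × 1.240×10^-8 s) = 0.90383. Since d = βγcτ, x = βγ = β/√(1−β²).
Solving: β² = x²/(1+x²) = 0.816909/1.816909 = 0.449615, so β = 0.671.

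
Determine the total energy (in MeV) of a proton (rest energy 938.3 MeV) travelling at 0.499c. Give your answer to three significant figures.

γ = 1/√(1 − β²) = 1/√(1 − 0.249001) = 1/√0.750999 = 1/0.866602 = 1.1539.
Total energy: E = γmc² = 1.1539 × 938.3 MeV = 1080 MeV.

1080 MeV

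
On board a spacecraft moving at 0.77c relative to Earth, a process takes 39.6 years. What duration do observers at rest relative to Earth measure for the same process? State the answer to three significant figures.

62.1 years

Lorentz factor: γ = (1 − 0.5929)^(−1/2) = 1.5673.
Time dilation: Δt = γ·Δτ = 1.5673 × 39.6 = 62.1 years.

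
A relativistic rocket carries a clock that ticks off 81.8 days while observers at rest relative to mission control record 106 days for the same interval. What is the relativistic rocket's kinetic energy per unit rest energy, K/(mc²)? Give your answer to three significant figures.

0.296

From Δt = γΔτ: γ = 106/81.8 = 1.29584.
K/(mc²) = γ − 1 = 1.29584 − 1 = 0.296.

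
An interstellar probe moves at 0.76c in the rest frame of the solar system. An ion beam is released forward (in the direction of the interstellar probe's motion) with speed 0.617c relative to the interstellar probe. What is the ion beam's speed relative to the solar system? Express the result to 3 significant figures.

0.937c

Relativistic velocity addition: u = (u' + v)/(1 + u'v/c²), with u' = 0.617c and v = 0.76c.
Numerator: 0.617 + 0.76 = 1.377. Denominator: 1 + (0.617)(0.76) = 1.46892.
u = 1.377/1.46892 = 0.93742, so the speed is 0.937c.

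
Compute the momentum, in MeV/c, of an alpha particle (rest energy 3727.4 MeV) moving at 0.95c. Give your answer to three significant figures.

β² = 0.9025, so γ = 1/√0.0975 = 3.2026.
Momentum: p = γβ·mc = 3.2026 × 0.95 × 3727.4 MeV/c = 11300 MeV/c.

11300 MeV/c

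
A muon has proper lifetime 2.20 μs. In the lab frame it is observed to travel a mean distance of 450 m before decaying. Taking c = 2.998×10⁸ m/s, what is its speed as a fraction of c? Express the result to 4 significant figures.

0.5636c

Let x = d/(cτ) = 450.0 m / (2.998×10⁸ m/s × 2.200×10^-6 s) = 0.68227. Since d = βγcτ, x = βγ = β/√(1−β²).
Solving: β² = x²/(1+x²) = 0.465492/1.465492 = 0.317635, so β = 0.5636.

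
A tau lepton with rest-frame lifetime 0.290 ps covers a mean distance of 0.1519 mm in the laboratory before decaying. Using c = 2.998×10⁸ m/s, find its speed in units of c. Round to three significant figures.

Let x = d/(cτ) = 1.519×10^-4 m / (2.998×10⁸ m/s × 2.900×10^-13 s) = 1.7471. Since d = βγcτ, x = βγ = β/√(1−β²).
Solving: β² = x²/(1+x²) = 3.05236/4.05236 = 0.75323, so β = 0.868.

0.868c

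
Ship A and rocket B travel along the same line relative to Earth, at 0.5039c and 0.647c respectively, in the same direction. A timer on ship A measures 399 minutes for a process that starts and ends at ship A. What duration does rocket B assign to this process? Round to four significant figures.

Transform ship A's velocity into rocket B's frame: (0.5039 − 0.647)/(1 − 0.5039·0.647) = −0.1431/0.6739767, so the relative speed is 0.21232c.
At |u| = 0.21232c, γ = (1 − 0.0450798)^(−1/2) = 1.0233.
Ship A's interval is proper; time dilation gives Δt_B = γΔτ = 1.0233 × 399 minutes = 408.3 minutes.

408.3 minutes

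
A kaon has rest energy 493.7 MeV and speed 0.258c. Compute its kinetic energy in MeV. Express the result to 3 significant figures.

17.3 MeV

γ = 1/√(1 − β²) = 1/√(1 − 0.066564) = 1/√0.933436 = 1/0.966145 = 1.035041.
Kinetic energy: K = (γ − 1)mc² = (1.035041 − 1) × 493.7 MeV = 0.035041 × 493.7 = 17.3 MeV.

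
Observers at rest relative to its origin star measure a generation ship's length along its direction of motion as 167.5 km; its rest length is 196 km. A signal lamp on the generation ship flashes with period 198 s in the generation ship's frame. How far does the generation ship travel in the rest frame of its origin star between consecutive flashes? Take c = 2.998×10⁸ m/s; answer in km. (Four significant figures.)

From L = L₀/γ: γ = 196/167.5 = 1.17015.
β = √(1 − 1/γ²) = 0.5193. Lab-frame period = γτ = 1.17015×198 s = 231.69 s. Distance = βc × γτ = 0.5193 × 2.998×10⁸ m/s × 231.69 s = 3.6071×10^10 m = 3.607×10^7 km.

3.607×10^7 km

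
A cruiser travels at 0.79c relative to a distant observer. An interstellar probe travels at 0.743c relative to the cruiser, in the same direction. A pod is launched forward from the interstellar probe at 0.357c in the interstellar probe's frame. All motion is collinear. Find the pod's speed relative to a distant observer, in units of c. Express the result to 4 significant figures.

0.9837c

Apply u = (u'+v)/(1+u'v) twice. Pod in the cruiser frame: (0.357+0.743)/(1+0.357·0.743) = 1.1/1.265251 = 0.86939c.
That velocity, transformed to the rest frame of a distant observer: (0.86939+0.79)/(1+0.86939·0.79) = 1.65939/1.6868181 = 0.98374c.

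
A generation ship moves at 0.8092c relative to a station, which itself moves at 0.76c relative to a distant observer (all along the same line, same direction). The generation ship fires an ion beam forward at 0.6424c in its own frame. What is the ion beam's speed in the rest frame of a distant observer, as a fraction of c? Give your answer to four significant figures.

Apply u = (u'+v)/(1+u'v) twice. Ion beam in the station frame: (0.6424+0.8092)/(1+0.6424·0.8092) = 1.4516/1.51983008 = 0.95511c.
That velocity, transformed to the rest frame of a distant observer: (0.95511+0.76)/(1+0.95511·0.76) = 1.71511/1.7258836 = 0.99376c.

0.9938c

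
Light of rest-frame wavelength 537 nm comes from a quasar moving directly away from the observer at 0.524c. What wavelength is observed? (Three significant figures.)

961 nm

Relativistic Doppler for wavelength: λ_obs = λ_src · √((1+β)/(1−β)).
With β = 0.524: factor = √(1.524/0.476) = 1.7893.
λ_obs = 537 × 1.7893 = 961 nm.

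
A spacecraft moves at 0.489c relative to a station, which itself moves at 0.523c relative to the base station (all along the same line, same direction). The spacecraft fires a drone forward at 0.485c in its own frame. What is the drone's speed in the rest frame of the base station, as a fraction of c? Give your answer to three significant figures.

Compose velocities in two stages. Stage 1 (into S'): u₁ = (0.485+0.489)/(1+0.485×0.489) = 0.78728.
Stage 2 (into S): u = (0.78728+0.523)/(1+0.78728×0.523) = 0.92813, so the speed is 0.928c.

0.928c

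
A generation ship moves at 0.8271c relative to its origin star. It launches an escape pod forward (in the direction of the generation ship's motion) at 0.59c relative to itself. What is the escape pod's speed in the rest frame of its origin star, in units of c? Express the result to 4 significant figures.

In units of c, u = (u' + v)/(1 + u'v) with u' = 0.59 and v = 0.8271.
Numerator: 0.59 + 0.8271 = 1.4171. Denominator: 1 + (0.59)(0.8271) = 1.487989.
u = 1.4171/1.487989 = 0.95236, so the speed is 0.9524c.

0.9524c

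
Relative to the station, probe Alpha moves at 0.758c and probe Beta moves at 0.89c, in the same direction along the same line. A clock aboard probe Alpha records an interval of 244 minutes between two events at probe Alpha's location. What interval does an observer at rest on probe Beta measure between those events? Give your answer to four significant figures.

The velocity of probe Alpha relative to probe Beta is (0.758 − 0.89)c / (1 − 0.758×0.89) = −0.40568c; relative speed 0.40568c.
γ for this relative speed: γ = 1/√(1 − 0.164576) = 1.0941.
Probe Alpha's interval is proper; time dilation gives Δt_B = γΔτ = 1.0941 × 244 minutes = 267.0 minutes.

267.0 minutes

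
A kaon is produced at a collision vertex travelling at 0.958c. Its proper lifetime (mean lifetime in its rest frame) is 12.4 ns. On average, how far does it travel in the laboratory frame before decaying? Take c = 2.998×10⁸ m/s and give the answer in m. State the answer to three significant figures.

12.4 m

With β = 0.958, γ = 1/√(1 − 0.958²) = 1/√0.082236 = 3.4871.
Lab-frame lifetime: Δt = γτ = 3.4871 × 12.4 ns = 43.24 ns.
Distance: d = vΔt = 0.958 × 2.998×10⁸ m/s × 4.3240×10^-8 s = 12.4 m.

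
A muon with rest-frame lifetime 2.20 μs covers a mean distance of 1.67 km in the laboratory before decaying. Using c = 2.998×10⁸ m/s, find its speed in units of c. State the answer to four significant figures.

0.9301c

Lab distance = (lab lifetime)·v = γτ·βc, so βγ = d/(cτ) = 1670/(2.998×10⁸ × 2.200×10^-6) = 2.532.
With βγ = 2.532: γ² = 1 + (βγ)² = 7.41102, and β = (βγ)/γ = 2.532/2.72232 = 0.9301.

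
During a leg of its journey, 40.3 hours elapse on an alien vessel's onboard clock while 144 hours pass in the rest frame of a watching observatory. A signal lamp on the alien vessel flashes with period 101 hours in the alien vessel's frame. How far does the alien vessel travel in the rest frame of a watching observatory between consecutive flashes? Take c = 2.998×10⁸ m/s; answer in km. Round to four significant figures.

3.739×10^11 km

The time-dilation ratio gives γ = 144/40.3 = 3.5732.
β = √(1 − 1/γ²) = 0.96004. Lab-frame period = γτ = 3.5732×101 hours = 360.89 hours. Distance = βc × γτ = 0.96004 × 2.998×10⁸ m/s × 1299204 s = 3.7394×10^14 m = 3.739×10^11 km.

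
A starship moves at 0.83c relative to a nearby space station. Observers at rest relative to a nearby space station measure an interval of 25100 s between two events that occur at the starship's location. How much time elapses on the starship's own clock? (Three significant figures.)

Lorentz factor: γ = (1 − 0.6889)^(−1/2) = 1.7929.
The starship's clock runs slow as seen from a nearby space station, so Δτ = Δt/γ = 25100/1.7929 = 14000 s.

14000 s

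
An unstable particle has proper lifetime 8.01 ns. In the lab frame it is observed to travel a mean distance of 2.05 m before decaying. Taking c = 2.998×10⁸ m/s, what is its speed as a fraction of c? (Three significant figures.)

Lab distance = (lab lifetime)·v = γτ·βc, so βγ = d/(cτ) = 2.050/(2.998×10⁸ × 8.010×10^-9) = 0.85367.
With βγ = 0.85367: γ² = 1 + (βγ)² = 1.728752, and β = (βγ)/γ = 0.85367/1.31482 = 0.649.

0.649c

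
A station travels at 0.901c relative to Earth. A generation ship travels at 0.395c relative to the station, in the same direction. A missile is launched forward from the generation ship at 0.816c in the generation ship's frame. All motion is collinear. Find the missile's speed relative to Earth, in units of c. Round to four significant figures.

0.9954c

Compose velocities in two stages. Stage 1 (into S'): u₁ = (0.816+0.395)/(1+0.816×0.395) = 0.91581.
Stage 2 (into S): u = (0.91581+0.901)/(1+0.91581×0.901) = 0.99543, so the speed is 0.9954c.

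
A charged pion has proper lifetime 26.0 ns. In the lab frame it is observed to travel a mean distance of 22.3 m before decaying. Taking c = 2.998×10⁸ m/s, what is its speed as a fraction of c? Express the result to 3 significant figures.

0.944c

d = βγcτ ⇒ βγ = d/(cτ) = 22.30 m / (7.7948 m) = 2.8609.
β = (βγ)/√(1+(βγ)²) = 2.8609/√9.18475 = 0.944.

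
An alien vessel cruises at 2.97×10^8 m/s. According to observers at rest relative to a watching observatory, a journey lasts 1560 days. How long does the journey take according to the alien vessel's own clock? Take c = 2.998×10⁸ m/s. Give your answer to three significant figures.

β = v/c = (2.97×10^8 m/s)/(2.998×10⁸ m/s) = 0.99066.
Lorentz factor: γ = (1 − 0.9814072356)^(−1/2) = 7.3338.
The moving clock records proper time: Δτ = Δt/γ = 1560/7.3338 = 213 days.

213 days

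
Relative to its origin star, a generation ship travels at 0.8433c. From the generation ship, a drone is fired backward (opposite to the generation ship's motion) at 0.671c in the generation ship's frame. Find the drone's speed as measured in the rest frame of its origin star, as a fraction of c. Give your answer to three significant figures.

0.397c

Relativistic velocity addition: u = (u' + v)/(1 + u'v/c²), with u' = −0.671c and v = 0.8433c.
Numerator: −0.671 + 0.8433 = 0.1723. Denominator: 1 + (−0.671)(0.8433) = 0.4341457.
u = 0.1723/0.4341457 = 0.39687, so the speed is 0.397c.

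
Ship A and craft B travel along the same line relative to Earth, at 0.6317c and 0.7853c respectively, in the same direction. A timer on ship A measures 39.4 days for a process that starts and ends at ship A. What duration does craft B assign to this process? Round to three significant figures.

Transform ship A's velocity into craft B's frame: (0.6317 − 0.7853)/(1 − 0.6317·0.7853) = −0.1536/0.50392599, so the relative speed is 0.30481c.
At |u| = 0.30481c, γ = (1 − 0.0929091)^(−1/2) = 1.05.
The clock on ship A records proper time, so craft B measures Δt = γΔτ = 1.05 × 39.4 = 41.4 days.

41.4 days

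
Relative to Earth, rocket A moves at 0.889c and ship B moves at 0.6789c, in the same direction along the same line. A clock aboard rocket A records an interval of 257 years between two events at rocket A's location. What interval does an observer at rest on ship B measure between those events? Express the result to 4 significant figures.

The velocity of rocket A relative to ship B is (0.889 − 0.6789)c / (1 − 0.889×0.6789) = 0.52994c; relative speed 0.52994c.
At |u| = 0.52994c, γ = (1 − 0.280836)^(−1/2) = 1.1792.
The clock on rocket A records proper time, so ship B measures Δt = γΔτ = 1.1792 × 257 = 303.1 years.

303.1 years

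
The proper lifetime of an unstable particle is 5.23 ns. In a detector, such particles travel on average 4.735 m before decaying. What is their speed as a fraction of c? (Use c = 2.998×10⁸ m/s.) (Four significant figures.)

d = βγcτ ⇒ βγ = d/(cτ) = 4.735 m / (1.567954 m) = 3.0199.
β = (βγ)/√(1+(βγ)²) = 3.0199/√10.1198 = 0.9493.

0.9493c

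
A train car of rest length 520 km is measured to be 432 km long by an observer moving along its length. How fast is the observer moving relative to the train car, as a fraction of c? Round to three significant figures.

0.557c

Length contraction gives γ = L₀/L = 520/432 = 1.2037.
β = √(1 − 1/γ²) = √0.309818 = 0.557.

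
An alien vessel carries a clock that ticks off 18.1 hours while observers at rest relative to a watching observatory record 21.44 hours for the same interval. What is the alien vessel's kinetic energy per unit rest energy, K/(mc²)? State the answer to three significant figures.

From Δt = γΔτ: γ = 21.44/18.1 = 1.18453.
K/(mc²) = γ − 1 = 1.18453 − 1 = 0.185.

0.185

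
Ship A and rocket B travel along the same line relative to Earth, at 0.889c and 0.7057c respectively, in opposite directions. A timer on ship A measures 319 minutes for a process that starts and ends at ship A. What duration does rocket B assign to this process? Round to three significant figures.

1600 minutes

The velocity of ship A relative to rocket B is (0.889 + 0.7057)c / (1 + 0.889×0.7057) = 0.97993c; relative speed 0.97993c.
γ for this relative speed: γ = 1/√(1 − 0.960263) = 5.0165.
Ship A's interval is proper; time dilation gives Δt_B = γΔτ = 5.0165 × 319 minutes = 1600 minutes.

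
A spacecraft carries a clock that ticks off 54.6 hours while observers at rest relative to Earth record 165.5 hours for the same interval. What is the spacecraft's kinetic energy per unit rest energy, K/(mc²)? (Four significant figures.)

γ = Δt/Δτ = 165.5/54.6 = 3.03114.
K/(mc²) = γ − 1 = 3.03114 − 1 = 2.031.

2.031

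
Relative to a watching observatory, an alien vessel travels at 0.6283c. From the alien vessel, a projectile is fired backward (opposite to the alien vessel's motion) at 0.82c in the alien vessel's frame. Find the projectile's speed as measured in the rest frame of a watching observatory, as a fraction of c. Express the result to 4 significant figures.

In units of c, u = (u' + v)/(1 + u'v) with u' = −0.82 and v = 0.6283.
Numerator: −0.82 + 0.6283 = −0.1917. Denominator: 1 + (−0.82)(0.6283) = 0.484794.
u = −0.1917/0.484794 = −0.39543, so the speed is 0.3954c.

0.3954c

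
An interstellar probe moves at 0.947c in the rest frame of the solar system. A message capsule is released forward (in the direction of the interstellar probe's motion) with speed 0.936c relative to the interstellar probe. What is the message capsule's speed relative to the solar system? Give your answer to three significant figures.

Relativistic velocity addition: u = (u' + v)/(1 + u'v/c²), with u' = 0.936c and v = 0.947c.
Numerator: 0.936 + 0.947 = 1.883. Denominator: 1 + (0.936)(0.947) = 1.886392.
u = 1.883/1.886392 = 0.9982, so the speed is 0.998c.

0.998c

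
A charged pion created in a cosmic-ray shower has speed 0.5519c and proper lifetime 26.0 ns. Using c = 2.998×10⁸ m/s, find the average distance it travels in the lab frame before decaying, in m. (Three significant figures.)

5.16 m

γ = 1/√(1 − β²) = 1/√(1 − 0.30459361) = 1/√0.69540639 = 1/0.83391 = 1.1992.
Lab-frame lifetime: Δt = γτ = 1.1992 × 26.0 ns = 31.179 ns.
Distance: d = vΔt = 0.5519 × 2.998×10⁸ m/s × 3.1179×10^-8 s = 5.16 m.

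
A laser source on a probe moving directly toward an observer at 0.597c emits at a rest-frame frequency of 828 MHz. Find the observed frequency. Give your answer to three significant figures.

Relativistic Doppler (source moving toward): f_obs = f_src · √((1+β)/(1−β)).
With β = 0.597: factor = √(1.597/0.403) = 1.9907.
f_obs = 828 × 1.9907 = 1650 MHz.

1650 MHz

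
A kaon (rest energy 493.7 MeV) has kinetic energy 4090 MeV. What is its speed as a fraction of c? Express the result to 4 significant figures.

K = (γ−1)mc², so γ = 1 + 4090/493.7 = 9.2844.
Then v/c = √(1 − γ⁻²) = √(1 − 0.0116009) = √0.9883991 = 0.9942.

0.9942c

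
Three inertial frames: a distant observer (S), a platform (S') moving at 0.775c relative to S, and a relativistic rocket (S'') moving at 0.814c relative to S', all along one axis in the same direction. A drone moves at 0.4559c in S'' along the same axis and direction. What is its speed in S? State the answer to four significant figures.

0.9903c

Compose velocities in two stages. Stage 1 (into S'): u₁ = (0.4559+0.814)/(1+0.4559×0.814) = 0.92619.
Stage 2 (into S): u = (0.92619+0.775)/(1+0.92619×0.775) = 0.99033, so the speed is 0.9903c.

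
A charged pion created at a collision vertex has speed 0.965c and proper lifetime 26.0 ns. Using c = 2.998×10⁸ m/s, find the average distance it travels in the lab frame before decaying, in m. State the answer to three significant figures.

β² = 0.931225, so γ = 1/√0.068775 = 3.8132.
Lab-frame lifetime: Δt = γτ = 3.8132 × 26.0 ns = 99.143 ns.
Distance: d = vΔt = 0.965 × 2.998×10⁸ m/s × 9.9143×10^-8 s = 28.7 m.

28.7 m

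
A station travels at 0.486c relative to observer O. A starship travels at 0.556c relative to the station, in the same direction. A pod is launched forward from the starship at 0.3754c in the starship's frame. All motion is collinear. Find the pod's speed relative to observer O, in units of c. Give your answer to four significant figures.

First combine the pod and starship (S''→S'): u₁ = (0.3754 + 0.556)/(1 + 0.3754×0.556) = 0.9314/1.2087224 = 0.77057.
Then combine with the station (S'→S): u = (0.77057 + 0.486)/(1 + 0.77057×0.486) = 1.25657/1.37449702 = 0.9142.

0.9142c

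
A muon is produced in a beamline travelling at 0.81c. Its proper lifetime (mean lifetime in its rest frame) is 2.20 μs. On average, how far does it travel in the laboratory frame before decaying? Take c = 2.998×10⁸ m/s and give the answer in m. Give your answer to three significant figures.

γ = 1/√(1 − β²) = 1/√(1 − 0.6561) = 1/√0.3439 = 1/0.58643 = 1.7052.
Lab-frame lifetime: Δt = γτ = 1.7052 × 2.20 μs = 3.7514 μs.
Distance: d = vΔt = 0.81 × 2.998×10⁸ m/s × 3.7514×10^-6 s = 911 m.

911 m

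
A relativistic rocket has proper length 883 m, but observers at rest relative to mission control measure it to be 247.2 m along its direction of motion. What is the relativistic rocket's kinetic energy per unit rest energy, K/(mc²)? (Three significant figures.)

Length contraction gives γ = L₀/L = 883/247.2 = 3.57201.
Since K = (γ−1)mc², K/(mc²) = 3.57201 − 1 = 2.57.

2.57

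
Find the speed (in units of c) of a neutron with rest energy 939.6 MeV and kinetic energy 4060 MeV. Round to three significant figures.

0.982c

K = (γ−1)mc², so γ = 1 + 4060/939.6 = 5.321.
Then v/c = √(1 − γ⁻²) = √(1 − 0.0353194) = √0.9646806 = 0.982.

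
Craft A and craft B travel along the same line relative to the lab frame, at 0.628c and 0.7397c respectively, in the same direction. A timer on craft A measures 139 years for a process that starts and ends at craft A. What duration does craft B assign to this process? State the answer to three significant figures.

142 years

The velocity of craft A relative to craft B is (0.628 − 0.7397)c / (1 − 0.628×0.7397) = −0.2086c; relative speed 0.2086c.
At |u| = 0.2086c, γ = (1 − 0.043514)^(−1/2) = 1.0225.
The clock on craft A records proper time, so craft B measures Δt = γΔτ = 1.0225 × 139 = 142 years.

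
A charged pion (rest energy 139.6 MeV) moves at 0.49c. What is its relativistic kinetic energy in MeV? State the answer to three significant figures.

Lorentz factor: γ = (1 − 0.2401)^(−1/2) = 1.14715.
Kinetic energy: K = (γ − 1)mc² = (1.14715 − 1) × 139.6 MeV = 0.14715 × 139.6 = 20.5 MeV.

20.5 MeV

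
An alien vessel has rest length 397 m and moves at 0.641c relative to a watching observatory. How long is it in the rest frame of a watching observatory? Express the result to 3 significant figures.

With β = 0.641, γ = 1/√(1 − 0.641²) = 1/√0.589119 = 1.3029.
Length contraction: L = L₀/γ = 397/1.3029 = 305 m.

305 m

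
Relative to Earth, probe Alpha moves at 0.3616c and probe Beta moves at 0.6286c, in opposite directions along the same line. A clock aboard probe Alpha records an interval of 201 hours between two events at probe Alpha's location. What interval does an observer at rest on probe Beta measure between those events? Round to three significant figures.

The velocity of probe Alpha relative to probe Beta is (0.3616 + 0.6286)c / (1 + 0.3616×0.6286) = 0.80681c; relative speed 0.80681c.
γ for this relative speed: γ = 1/√(1 − 0.650942) = 1.6926.
The clock on probe Alpha records proper time, so probe Beta measures Δt = γΔτ = 1.6926 × 201 = 340 hours.

340 hours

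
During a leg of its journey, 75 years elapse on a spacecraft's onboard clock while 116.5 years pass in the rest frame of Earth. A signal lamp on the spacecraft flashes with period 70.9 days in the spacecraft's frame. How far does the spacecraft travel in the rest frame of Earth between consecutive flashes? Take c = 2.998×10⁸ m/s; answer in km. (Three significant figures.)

γ = Δt/Δτ = 116.5/75 = 1.55333.
β = √(1 − 1/γ²) = 0.76521. Lab-frame period = γτ = 1.55333×70.9 days = 110.13 days. Distance = βc × γτ = 0.76521 × 2.998×10⁸ m/s × 9515232 s = 2.1829×10^15 m = 2.18×10^12 km.

2.18×10^12 km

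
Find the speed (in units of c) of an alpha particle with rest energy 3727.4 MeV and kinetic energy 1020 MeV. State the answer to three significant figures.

γ = 1 + K/(mc²) = 1 + 1020/3727.4 = 1.2736.
β = √(1 − 1/γ²) = √(1 − 0.616501) = √0.383499 = 0.619.

0.619c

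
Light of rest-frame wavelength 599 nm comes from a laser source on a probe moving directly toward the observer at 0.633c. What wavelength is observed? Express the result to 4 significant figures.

284.0 nm

Relativistic Doppler for wavelength: λ_obs = λ_src · √((1−β)/(1+β)).
With β = 0.633: factor = √(0.367/1.633) = 0.47407.
λ_obs = 599 × 0.47407 = 284.0 nm.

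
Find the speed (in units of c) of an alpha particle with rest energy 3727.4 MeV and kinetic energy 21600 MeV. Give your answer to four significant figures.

0.9891c

γ = 1 + K/(mc²) = 1 + 21600/3727.4 = 6.7949.
β = √(1 − 1/γ²) = √(1 − 0.0216588) = √0.9783412 = 0.9891.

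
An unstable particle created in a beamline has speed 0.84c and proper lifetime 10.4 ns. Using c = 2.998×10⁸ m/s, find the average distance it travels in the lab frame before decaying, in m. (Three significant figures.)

β² = 0.7056, so γ = 1/√0.2944 = 1.843.
Lab-frame lifetime: Δt = γτ = 1.843 × 10.4 ns = 19.167 ns.
Distance: d = vΔt = 0.84 × 2.998×10⁸ m/s × 1.9167×10^-8 s = 4.83 m.

4.83 m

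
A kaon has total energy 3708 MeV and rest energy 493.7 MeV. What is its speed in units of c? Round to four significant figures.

0.9911c

Total energy E = γmc² gives γ = 3708/493.7 = 7.5106.
Hence β = √(1 − 1/γ²) = √(1 − 0.0177276) = √0.9822724 = 0.9911.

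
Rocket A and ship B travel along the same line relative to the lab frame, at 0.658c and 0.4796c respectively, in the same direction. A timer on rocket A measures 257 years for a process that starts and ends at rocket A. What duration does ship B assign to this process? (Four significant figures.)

Transform rocket A's velocity into ship B's frame: (0.658 − 0.4796)/(1 − 0.658·0.4796) = 0.1784/0.6844232, so the relative speed is 0.26066c.
At |u| = 0.26066c, γ = (1 − 0.0679436)^(−1/2) = 1.0358.
Rocket A's interval is proper; time dilation gives Δt_B = γΔτ = 1.0358 × 257 years = 266.2 years.

266.2 years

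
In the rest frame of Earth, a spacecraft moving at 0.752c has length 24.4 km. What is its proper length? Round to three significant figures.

γ = 1/√(1 − β²) = 1/√(1 − 0.565504) = 1/√0.434496 = 1/0.659163 = 1.5171.
Proper length: L₀ = γ·L = 1.5171 × 24.4 = 37.0 km.

37.0 km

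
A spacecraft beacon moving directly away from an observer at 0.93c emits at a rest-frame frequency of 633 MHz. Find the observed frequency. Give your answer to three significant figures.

121 MHz

Relativistic Doppler (source moving away): f_obs = f_src · √((1−β)/(1+β)).
With β = 0.93: factor = √(0.07/1.93) = 0.19045.
f_obs = 633 × 0.19045 = 121 MHz.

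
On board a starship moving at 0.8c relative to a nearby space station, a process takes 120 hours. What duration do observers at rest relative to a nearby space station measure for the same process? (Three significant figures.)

β² = 0.64, so γ = 1/√0.36 = 1.6667.
Time dilation: Δt = γ·Δτ = 1.6667 × 120 = 200 hours.

200 hours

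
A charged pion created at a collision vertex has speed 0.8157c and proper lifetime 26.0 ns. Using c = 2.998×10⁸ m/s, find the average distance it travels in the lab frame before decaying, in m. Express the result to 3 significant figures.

11.0 m

γ = 1/√(1 − β²) = 1/√(1 − 0.66536649) = 1/√0.33463351 = 1/0.578475 = 1.7287.
Lab-frame lifetime: Δt = γτ = 1.7287 × 26.0 ns = 44.946 ns.
Distance: d = vΔt = 0.8157 × 2.998×10⁸ m/s × 4.4946×10^-8 s = 11.0 m.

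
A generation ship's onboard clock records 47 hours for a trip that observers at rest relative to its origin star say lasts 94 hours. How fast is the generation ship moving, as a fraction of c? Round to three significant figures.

γ = Δt/Δτ = 94/47 = 2.
β = √(1 − 1/γ²) = √(1 − 0.25) = √0.75 = 0.866.

0.866c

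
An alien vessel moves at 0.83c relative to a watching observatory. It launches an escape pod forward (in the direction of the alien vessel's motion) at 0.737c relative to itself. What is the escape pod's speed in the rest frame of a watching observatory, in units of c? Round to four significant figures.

Relativistic velocity addition: u = (u' + v)/(1 + u'v/c²), with u' = 0.737c and v = 0.83c.
Numerator: 0.737 + 0.83 = 1.567. Denominator: 1 + (0.737)(0.83) = 1.61171.
u = 1.567/1.61171 = 0.97226, so the speed is 0.9723c.

0.9723c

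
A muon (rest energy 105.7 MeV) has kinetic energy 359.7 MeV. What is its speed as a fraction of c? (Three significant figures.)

0.974c

K = (γ−1)mc², so γ = 1 + 359.7/105.7 = 4.403.
Then v/c = √(1 − γ⁻²) = √(1 − 0.0515825) = √0.9484175 = 0.974.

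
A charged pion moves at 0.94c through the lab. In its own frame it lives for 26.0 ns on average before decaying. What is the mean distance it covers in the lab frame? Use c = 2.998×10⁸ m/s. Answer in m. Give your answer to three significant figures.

Lorentz factor: γ = (1 − 0.8836)^(−1/2) = 2.9311.
Lab-frame lifetime: Δt = γτ = 2.9311 × 26.0 ns = 76.209 ns.
Distance: d = vΔt = 0.94 × 2.998×10⁸ m/s × 7.6209×10^-8 s = 21.5 m.

21.5 m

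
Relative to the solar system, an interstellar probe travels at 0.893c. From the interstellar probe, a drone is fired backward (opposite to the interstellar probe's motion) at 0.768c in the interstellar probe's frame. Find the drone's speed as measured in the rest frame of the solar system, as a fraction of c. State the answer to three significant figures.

In units of c, u = (u' + v)/(1 + u'v) with u' = −0.768 and v = 0.893.
Numerator: −0.768 + 0.893 = 0.125. Denominator: 1 + (−0.768)(0.893) = 0.314176.
u = 0.125/0.314176 = 0.39787, so the speed is 0.398c.

0.398c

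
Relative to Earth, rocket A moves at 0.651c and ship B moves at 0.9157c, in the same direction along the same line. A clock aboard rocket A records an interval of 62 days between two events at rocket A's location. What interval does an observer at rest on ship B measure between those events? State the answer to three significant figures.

The velocity of rocket A relative to ship B is (0.651 − 0.9157)c / (1 − 0.651×0.9157) = −0.65539c; relative speed 0.65539c.
γ for this relative speed: γ = 1/√(1 − 0.429536) = 1.324.
The clock on rocket A records proper time, so ship B measures Δt = γΔτ = 1.324 × 62 = 82.1 days.

82.1 days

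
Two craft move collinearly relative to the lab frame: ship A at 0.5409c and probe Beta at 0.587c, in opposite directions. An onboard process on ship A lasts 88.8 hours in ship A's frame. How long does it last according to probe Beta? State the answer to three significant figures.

Transform ship A's velocity into probe Beta's frame: (0.5409 + 0.587)/(1 + 0.5409·0.587) = 1.1279/1.3175083, so the relative speed is 0.85609c.
At |u| = 0.85609c, γ = (1 − 0.73289)^(−1/2) = 1.9349.
Ship A's interval is proper; time dilation gives Δt_B = γΔτ = 1.9349 × 88.8 hours = 172 hours.

172 hours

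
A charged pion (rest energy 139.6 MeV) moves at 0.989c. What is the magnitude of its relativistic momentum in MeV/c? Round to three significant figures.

933 MeV/c

γ = 1/√(1 − β²) = 1/√(1 − 0.978121) = 1/√0.021879 = 1/0.147916 = 6.7606.
Momentum: p = γβ·mc = 6.7606 × 0.989 × 139.6 MeV/c = 933 MeV/c.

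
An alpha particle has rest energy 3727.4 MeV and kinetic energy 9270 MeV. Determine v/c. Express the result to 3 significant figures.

0.958

K = (γ−1)mc², so γ = 1 + 9270/3727.4 = 3.487.
Then v/c = √(1 − γ⁻²) = √(1 − 0.0822425) = √0.9177575 = 0.958.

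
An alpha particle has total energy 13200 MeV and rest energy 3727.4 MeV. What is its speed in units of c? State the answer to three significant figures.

γ = E/(mc²) = 13200/3727.4 = 3.5413.
β = √(1 − 1/γ²) = √(1 − 0.0797397) = √0.9202603 = 0.959.

0.959c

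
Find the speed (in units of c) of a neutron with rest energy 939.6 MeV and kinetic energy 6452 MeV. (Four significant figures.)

γ = 1 + K/(mc²) = 1 + 6452/939.6 = 7.8668.
β = √(1 − 1/γ²) = √(1 − 0.0161586) = √0.9838414 = 0.9919.

0.9919c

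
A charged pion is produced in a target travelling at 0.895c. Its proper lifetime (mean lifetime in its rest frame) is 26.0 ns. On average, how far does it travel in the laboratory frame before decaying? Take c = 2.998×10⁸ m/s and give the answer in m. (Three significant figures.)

With β = 0.895, γ = 1/√(1 − 0.895²) = 1/√0.198975 = 2.2418.
Lab-frame lifetime: Δt = γτ = 2.2418 × 26.0 ns = 58.287 ns.
Distance: d = vΔt = 0.895 × 2.998×10⁸ m/s × 5.8287×10^-8 s = 15.6 m.

15.6 m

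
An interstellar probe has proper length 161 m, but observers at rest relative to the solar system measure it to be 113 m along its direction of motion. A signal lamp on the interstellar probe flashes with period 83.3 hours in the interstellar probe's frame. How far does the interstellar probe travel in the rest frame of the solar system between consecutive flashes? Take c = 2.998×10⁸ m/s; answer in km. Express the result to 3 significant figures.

From L = L₀/γ: γ = 161/113 = 1.42478.
β = √(1 − 1/γ²) = 0.71231. Lab-frame period = γτ = 1.42478×83.3 hours = 118.68 hours. Distance = βc × γτ = 0.71231 × 2.998×10⁸ m/s × 427248 s = 9.1239×10^13 m = 9.12×10^10 km.

9.12×10^10 km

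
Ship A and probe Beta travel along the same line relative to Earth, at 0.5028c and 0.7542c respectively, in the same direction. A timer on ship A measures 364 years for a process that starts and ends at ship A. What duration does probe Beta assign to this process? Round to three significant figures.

Speed of ship A in probe Beta's frame: u = (v_A − v_B)/(1 − v_A v_B/c²) = (0.5028 − 0.7542)/(1 − 0.5028×0.7542) = −0.2514/0.62078824 = −0.40497; |u| = 0.40497c.
γ for this relative speed: γ = 1/√(1 − 0.164001) = 1.0937.
Ship A's interval is proper; time dilation gives Δt_B = γΔτ = 1.0937 × 364 years = 398 years.

398 years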